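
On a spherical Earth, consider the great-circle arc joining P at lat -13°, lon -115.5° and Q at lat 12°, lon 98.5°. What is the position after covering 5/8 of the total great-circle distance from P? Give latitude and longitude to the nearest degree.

From cos δ = sin φ₁ sin φ₂ + cos φ₁ cos φ₂ cos Δλ, the central angle is δ ≈ 2.562 rad (146.8°).
Interpolate at f = 5/8 with slerp weights a = sin((1−f)δ)/sin δ ≈ 1.498, b = sin(fδ)/sin δ ≈ 1.826.
p = a·p₁ + b·p₂ ≈ (-0.892, 0.450, 0.043); φ = arcsin(p_z) ≈ 2.45°, λ = atan2(p_y, p_x) ≈ 153.26°.

≈ lat 2°, lon 153°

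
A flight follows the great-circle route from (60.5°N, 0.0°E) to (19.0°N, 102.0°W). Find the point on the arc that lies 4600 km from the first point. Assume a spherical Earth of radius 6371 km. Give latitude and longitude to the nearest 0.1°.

≈ (49.7°N, 74.2°W)

Convert each endpoint to a unit vector on the sphere (x = cos φ cos λ, y = cos φ sin λ, z = sin φ).
The central angle between the endpoints is δ = arccos(p₁·p₂) ≈ 1.383 rad (79.2°). The total great-circle distance is δ·R ≈ 1.383 × 6371 ≈ 8812 km, so the target fraction is f = 4600/8812 ≈ 0.522.
Interpolate at f ≈ 0.522 with slerp weights a = sin((1−f)δ)/sin δ ≈ 0.625, b = sin(fδ)/sin δ ≈ 0.673.
p = a·p₁ + b·p₂ ≈ (0.176, -0.622, 0.763); φ = arcsin(p_z) ≈ 49.73°, λ = atan2(p_y, p_x) ≈ -74.25°.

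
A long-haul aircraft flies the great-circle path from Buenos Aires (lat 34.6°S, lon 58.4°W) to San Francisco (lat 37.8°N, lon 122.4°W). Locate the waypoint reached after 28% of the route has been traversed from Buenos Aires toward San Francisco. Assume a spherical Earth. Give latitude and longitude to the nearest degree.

≈ lat 15°S, lon 77°W

The haversine formula gives a central angle δ ≈ 1.634 rad (93.6°) between the endpoints.
Interpolate at f = 0.28 with slerp weights a = sin((1−f)δ)/sin δ ≈ 0.925, b = sin(fδ)/sin δ ≈ 0.443.
p = a·p₁ + b·p₂ ≈ (0.212, -0.944, -0.254); φ = arcsin(p_z) ≈ -14.72°, λ = atan2(p_y, p_x) ≈ -77.36°.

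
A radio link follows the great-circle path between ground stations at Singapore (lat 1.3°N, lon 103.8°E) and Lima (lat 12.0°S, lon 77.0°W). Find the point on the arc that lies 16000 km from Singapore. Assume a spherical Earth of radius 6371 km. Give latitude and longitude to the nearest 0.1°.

The haversine formula gives a central angle δ ≈ 2.954 rad (169.3°) between the endpoints. The total great-circle distance is δ·R ≈ 2.954 × 6371 ≈ 18822 km, so the target fraction is f = 16000/18822 ≈ 0.850.
Interpolate at f ≈ 0.850 with slerp weights a = sin((1−f)δ)/sin δ ≈ 2.302, b = sin(fδ)/sin δ ≈ 3.165.
p = a·p₁ + b·p₂ ≈ (0.147, -0.782, -0.606); φ = arcsin(p_z) ≈ -37.29°, λ = atan2(p_y, p_x) ≈ -79.32°.

≈ lat 37.3°S, lon 79.3°W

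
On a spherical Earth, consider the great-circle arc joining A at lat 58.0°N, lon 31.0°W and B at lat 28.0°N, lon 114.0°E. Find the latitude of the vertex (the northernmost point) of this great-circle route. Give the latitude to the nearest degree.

The great circle lies in the plane with unit normal n̂ = (p₁ × p₂)/|p₁ × p₂|.
Here n̂_z ≈ +0.268; the vertex latitude is φ_max = arccos|n̂_z| ≈ 74.4°.
Check via Clairaut: cos φ_max = |cos φ₁| · sin C = cos(58.0°)·sin(30.4°) ≈ 0.268, again giving ≈ 74.4°.

≈ 74°N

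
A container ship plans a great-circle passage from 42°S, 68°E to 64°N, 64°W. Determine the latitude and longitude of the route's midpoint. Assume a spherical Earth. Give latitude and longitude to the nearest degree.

≈ 22°N, 32°E

Write both endpoints as unit vectors p₁, p₂ with components (cos φ cos λ, cos φ sin λ, sin φ).
The central angle between the endpoints is δ = arccos(p₁·p₂) ≈ 2.531 rad (145.0°).
Interpolate at f = 1/2 with slerp weights a = sin((1−f)δ)/sin δ ≈ 1.664, b = sin(fδ)/sin δ ≈ 1.664.
p = a·p₁ + b·p₂ ≈ (0.783, 0.491, 0.382); φ = arcsin(p_z) ≈ 22.47°, λ = atan2(p_y, p_x) ≈ 32.09°.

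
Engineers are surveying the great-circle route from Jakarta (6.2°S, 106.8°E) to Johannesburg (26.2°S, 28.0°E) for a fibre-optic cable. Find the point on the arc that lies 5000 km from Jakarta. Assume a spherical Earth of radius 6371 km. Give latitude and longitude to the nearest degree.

≈ (22°S, 63°E)

Write both endpoints as unit vectors p₁, p₂ with components (cos φ cos λ, cos φ sin λ, sin φ).
The central angle between the endpoints is δ = arccos(p₁·p₂) ≈ 1.348 rad (77.2°). The total great-circle distance is δ·R ≈ 1.348 × 6371 ≈ 8588 km, so the target fraction is f = 5000/8588 ≈ 0.582.
Interpolate at f ≈ 0.582 with slerp weights a = sin((1−f)δ)/sin δ ≈ 0.547, b = sin(fδ)/sin δ ≈ 0.725.
p = a·p₁ + b·p₂ ≈ (0.417, 0.826, -0.379); φ = arcsin(p_z) ≈ -22.27°, λ = atan2(p_y, p_x) ≈ 63.23°.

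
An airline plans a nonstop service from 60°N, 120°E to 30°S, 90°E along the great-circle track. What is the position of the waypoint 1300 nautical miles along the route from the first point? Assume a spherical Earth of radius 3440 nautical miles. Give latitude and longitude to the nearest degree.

≈ 40°N, 108°E

From cos δ = sin φ₁ sin φ₂ + cos φ₁ cos φ₂ cos Δλ, the central angle is δ ≈ 1.629 rad (93.3°). The total great-circle distance is δ·R ≈ 1.629 × 3440 ≈ 5603 nmi, so the target fraction is f = 1300/5603 ≈ 0.232.
Interpolate at f ≈ 0.232 with slerp weights a = sin((1−f)δ)/sin δ ≈ 0.951, b = sin(fδ)/sin δ ≈ 0.370.
p = a·p₁ + b·p₂ ≈ (-0.238, 0.732, 0.639); φ = arcsin(p_z) ≈ 39.69°, λ = atan2(p_y, p_x) ≈ 108.00°.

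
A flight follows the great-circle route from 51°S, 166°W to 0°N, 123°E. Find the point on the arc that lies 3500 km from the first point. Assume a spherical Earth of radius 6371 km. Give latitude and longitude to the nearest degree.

Write both endpoints as unit vectors p₁, p₂ with components (cos φ cos λ, cos φ sin λ, sin φ).
The central angle between the endpoints is δ = arccos(p₁·p₂) ≈ 1.364 rad (78.2°). The total great-circle distance is δ·R ≈ 1.364 × 6371 ≈ 8693 km, so the target fraction is f = 3500/8693 ≈ 0.403.
Interpolate at f ≈ 0.403 with slerp weights a = sin((1−f)δ)/sin δ ≈ 0.744, b = sin(fδ)/sin δ ≈ 0.533.
p = a·p₁ + b·p₂ ≈ (-0.745, 0.334, -0.578); φ = arcsin(p_z) ≈ -35.30°, λ = atan2(p_y, p_x) ≈ 155.83°.

≈ 35°S, 156°E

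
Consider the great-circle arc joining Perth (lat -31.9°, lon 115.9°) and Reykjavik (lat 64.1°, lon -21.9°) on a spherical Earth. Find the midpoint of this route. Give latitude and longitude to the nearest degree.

Write both endpoints as unit vectors p₁, p₂ with components (cos φ cos λ, cos φ sin λ, sin φ).
The central angle between the endpoints is δ = arccos(p₁·p₂) ≈ 2.419 rad (138.6°).
Interpolate at f = 1/2 with slerp weights a = sin((1−f)δ)/sin δ ≈ 1.414, b = sin(fδ)/sin δ ≈ 1.414.
p = a·p₁ + b·p₂ ≈ (0.049, 0.850, 0.525); φ = arcsin(p_z) ≈ 31.66°, λ = atan2(p_y, p_x) ≈ 86.72°.

≈ lat 32°, lon 87°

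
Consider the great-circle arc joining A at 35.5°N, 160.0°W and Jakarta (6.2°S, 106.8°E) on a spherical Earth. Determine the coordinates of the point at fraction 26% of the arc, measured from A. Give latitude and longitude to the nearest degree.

The haversine formula gives a central angle δ ≈ 1.679 rad (96.2°) between the endpoints.
Interpolate at f = 0.26 with slerp weights a = sin((1−f)δ)/sin δ ≈ 0.952, b = sin(fδ)/sin δ ≈ 0.425.
p = a·p₁ + b·p₂ ≈ (-0.851, 0.140, 0.507); φ = arcsin(p_z) ≈ 30.46°, λ = atan2(p_y, p_x) ≈ 170.68°.

≈ 30°N, 171°E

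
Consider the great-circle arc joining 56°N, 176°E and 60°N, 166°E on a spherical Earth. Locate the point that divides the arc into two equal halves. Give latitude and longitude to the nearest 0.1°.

Convert each endpoint to a unit vector on the sphere (x = cos φ cos λ, y = cos φ sin λ, z = sin φ).
The central angle between the endpoints is δ = arccos(p₁·p₂) ≈ 0.116 rad (6.6°).
Interpolate at f = 1/2 with slerp weights a = sin((1−f)δ)/sin δ ≈ 0.501, b = sin(fδ)/sin δ ≈ 0.501.
p = a·p₁ + b·p₂ ≈ (-0.522, 0.080, 0.849); φ = arcsin(p_z) ≈ 58.10°, λ = atan2(p_y, p_x) ≈ 171.28°.

≈ 58.1°N, 171.3°E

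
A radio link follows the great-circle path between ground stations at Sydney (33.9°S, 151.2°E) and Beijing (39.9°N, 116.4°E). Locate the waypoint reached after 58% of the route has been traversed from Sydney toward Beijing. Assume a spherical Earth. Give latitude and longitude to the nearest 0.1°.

≈ (9.1°N, 132.1°E)

The haversine formula gives a central angle δ ≈ 1.405 rad (80.5°) between the endpoints.
Interpolate at f = 0.58 with slerp weights a = sin((1−f)δ)/sin δ ≈ 0.564, b = sin(fδ)/sin δ ≈ 0.738.
p = a·p₁ + b·p₂ ≈ (-0.662, 0.733, 0.159); φ = arcsin(p_z) ≈ 9.12°, λ = atan2(p_y, p_x) ≈ 132.10°.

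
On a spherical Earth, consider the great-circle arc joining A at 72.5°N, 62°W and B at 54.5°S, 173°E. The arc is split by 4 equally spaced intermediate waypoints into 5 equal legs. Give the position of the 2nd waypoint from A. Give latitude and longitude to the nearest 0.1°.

The haversine formula gives a central angle δ ≈ 2.640 rad (151.2°) between the endpoints.
Interpolate at f = 2/5 with slerp weights a = sin((1−f)δ)/sin δ ≈ 2.078, b = sin(fδ)/sin δ ≈ 1.808.
p = a·p₁ + b·p₂ ≈ (-0.749, -0.424, 0.509); φ = arcsin(p_z) ≈ 30.62°, λ = atan2(p_y, p_x) ≈ -150.51°.

≈ 30.6°N, 150.5°W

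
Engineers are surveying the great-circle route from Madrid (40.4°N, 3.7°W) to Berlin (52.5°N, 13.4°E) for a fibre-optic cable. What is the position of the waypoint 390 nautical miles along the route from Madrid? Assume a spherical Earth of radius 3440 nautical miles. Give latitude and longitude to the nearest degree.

Convert each endpoint to a unit vector on the sphere (x = cos φ cos λ, y = cos φ sin λ, z = sin φ).
The central angle between the endpoints is δ = arccos(p₁·p₂) ≈ 0.293 rad (16.8°). The total great-circle distance is δ·R ≈ 0.293 × 3440 ≈ 1009 nmi, so the target fraction is f = 390/1009 ≈ 0.387.
Interpolate at f ≈ 0.387 with slerp weights a = sin((1−f)δ)/sin δ ≈ 0.619, b = sin(fδ)/sin δ ≈ 0.391.
p = a·p₁ + b·p₂ ≈ (0.702, 0.025, 0.712); φ = arcsin(p_z) ≈ 45.37°, λ = atan2(p_y, p_x) ≈ 2.02°.

≈ 45°N, 2°E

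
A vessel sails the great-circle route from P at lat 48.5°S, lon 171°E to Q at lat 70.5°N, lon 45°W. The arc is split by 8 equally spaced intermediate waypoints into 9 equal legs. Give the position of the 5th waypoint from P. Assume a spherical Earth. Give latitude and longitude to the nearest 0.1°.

≈ lat 31.8°N, lon 159.4°W

Convert each endpoint to a unit vector on the sphere (x = cos φ cos λ, y = cos φ sin λ, z = sin φ).
The central angle between the endpoints is δ = arccos(p₁·p₂) ≈ 2.657 rad (152.2°).
Interpolate at f = 5/9 with slerp weights a = sin((1−f)δ)/sin δ ≈ 1.986, b = sin(fδ)/sin δ ≈ 2.138.
p = a·p₁ + b·p₂ ≈ (-0.795, -0.299, 0.528); φ = arcsin(p_z) ≈ 31.84°, λ = atan2(p_y, p_x) ≈ -159.42°.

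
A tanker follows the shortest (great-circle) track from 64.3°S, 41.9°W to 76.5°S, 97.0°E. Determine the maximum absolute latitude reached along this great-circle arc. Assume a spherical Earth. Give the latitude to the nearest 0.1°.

The great circle lies in the plane with unit normal n̂ = (p₁ × p₂)/|p₁ × p₂|.
Here n̂_z ≈ +0.111; the vertex latitude is φ_max = arccos|n̂_z| ≈ 83.6°.

≈ 83.6°S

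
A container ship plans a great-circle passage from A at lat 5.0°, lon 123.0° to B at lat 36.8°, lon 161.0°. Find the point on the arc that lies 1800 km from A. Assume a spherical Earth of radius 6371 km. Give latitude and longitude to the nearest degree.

Convert each endpoint to a unit vector on the sphere (x = cos φ cos λ, y = cos φ sin λ, z = sin φ).
The central angle between the endpoints is δ = arccos(p₁·p₂) ≈ 0.822 rad (47.1°). The total great-circle distance is δ·R ≈ 0.822 × 6371 ≈ 5237 km, so the target fraction is f = 1800/5237 ≈ 0.344.
Interpolate at f ≈ 0.344 with slerp weights a = sin((1−f)δ)/sin δ ≈ 0.701, b = sin(fδ)/sin δ ≈ 0.381.
p = a·p₁ + b·p₂ ≈ (-0.669, 0.685, 0.289); φ = arcsin(p_z) ≈ 16.80°, λ = atan2(p_y, p_x) ≈ 134.30°.

≈ lat 17°, lon 134°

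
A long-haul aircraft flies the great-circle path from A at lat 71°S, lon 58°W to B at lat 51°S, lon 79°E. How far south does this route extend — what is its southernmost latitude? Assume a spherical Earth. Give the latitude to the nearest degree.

≈ 80°S

The great circle lies in the plane with unit normal n̂ = (p₁ × p₂)/|p₁ × p₂|.
Here n̂_z ≈ +0.172; the vertex latitude is φ_max = arccos|n̂_z| ≈ 80.1°.
Check via Clairaut: cos φ_max = |cos φ₁| · sin C = cos(71.0°)·sin(148.1°) ≈ 0.172, again giving ≈ 80.1°.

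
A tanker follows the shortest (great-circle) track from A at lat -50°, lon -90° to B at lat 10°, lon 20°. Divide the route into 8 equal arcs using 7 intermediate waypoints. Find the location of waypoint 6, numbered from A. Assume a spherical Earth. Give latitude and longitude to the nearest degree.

≈ lat -11°, lon 2°

Write both endpoints as unit vectors p₁, p₂ with components (cos φ cos λ, cos φ sin λ, sin φ).
The central angle between the endpoints is δ = arccos(p₁·p₂) ≈ 1.928 rad (110.5°).
Interpolate at f = 6/8 with slerp weights a = sin((1−f)δ)/sin δ ≈ 0.495, b = sin(fδ)/sin δ ≈ 1.059.
p = a·p₁ + b·p₂ ≈ (0.980, 0.039, -0.195); φ = arcsin(p_z) ≈ -11.25°, λ = atan2(p_y, p_x) ≈ 2.26°.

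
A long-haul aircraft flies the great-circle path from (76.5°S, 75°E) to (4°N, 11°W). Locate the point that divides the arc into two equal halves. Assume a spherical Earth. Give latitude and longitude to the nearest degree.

≈ (41°S, 2°E)

Write both endpoints as unit vectors p₁, p₂ with components (cos φ cos λ, cos φ sin λ, sin φ).
The central angle between the endpoints is δ = arccos(p₁·p₂) ≈ 1.622 rad (93.0°).
Interpolate at f = 1/2 with slerp weights a = sin((1−f)δ)/sin δ ≈ 0.726, b = sin(fδ)/sin δ ≈ 0.726.
p = a·p₁ + b·p₂ ≈ (0.755, 0.026, -0.655); φ = arcsin(p_z) ≈ -40.95°, λ = atan2(p_y, p_x) ≈ 1.94°.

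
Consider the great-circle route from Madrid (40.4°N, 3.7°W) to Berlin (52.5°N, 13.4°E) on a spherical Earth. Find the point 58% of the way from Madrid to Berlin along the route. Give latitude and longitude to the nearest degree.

Write both endpoints as unit vectors p₁, p₂ with components (cos φ cos λ, cos φ sin λ, sin φ).
The central angle between the endpoints is δ = arccos(p₁·p₂) ≈ 0.293 rad (16.8°).
Interpolate at f = 0.58 with slerp weights a = sin((1−f)δ)/sin δ ≈ 0.425, b = sin(fδ)/sin δ ≈ 0.586.
p = a·p₁ + b·p₂ ≈ (0.670, 0.062, 0.740); φ = arcsin(p_z) ≈ 47.73°, λ = atan2(p_y, p_x) ≈ 5.27°.

≈ 48°N, 5°E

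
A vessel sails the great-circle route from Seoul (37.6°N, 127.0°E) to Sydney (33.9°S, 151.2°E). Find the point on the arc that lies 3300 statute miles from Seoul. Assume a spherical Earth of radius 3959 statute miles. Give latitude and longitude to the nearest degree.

Write both endpoints as unit vectors p₁, p₂ with components (cos φ cos λ, cos φ sin λ, sin φ).
The central angle between the endpoints is δ = arccos(p₁·p₂) ≈ 1.308 rad (75.0°). The total great-circle distance is δ·R ≈ 1.308 × 3959 ≈ 5179 mi, so the target fraction is f = 3300/5179 ≈ 0.637.
Interpolate at f ≈ 0.637 with slerp weights a = sin((1−f)δ)/sin δ ≈ 0.473, b = sin(fδ)/sin δ ≈ 0.767.
p = a·p₁ + b·p₂ ≈ (-0.783, 0.606, -0.139); φ = arcsin(p_z) ≈ -7.98°, λ = atan2(p_y, p_x) ≈ 142.27°.

≈ (8°S, 142°E)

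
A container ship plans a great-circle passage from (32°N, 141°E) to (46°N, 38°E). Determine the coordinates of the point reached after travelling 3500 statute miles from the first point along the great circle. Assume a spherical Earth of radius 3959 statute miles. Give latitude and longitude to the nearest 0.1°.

Write both endpoints as unit vectors p₁, p₂ with components (cos φ cos λ, cos φ sin λ, sin φ).
The central angle between the endpoints is δ = arccos(p₁·p₂) ≈ 1.319 rad (75.6°). The total great-circle distance is δ·R ≈ 1.319 × 3959 ≈ 5224 mi, so the target fraction is f = 3500/5224 ≈ 0.670.
Interpolate at f ≈ 0.670 with slerp weights a = sin((1−f)δ)/sin δ ≈ 0.435, b = sin(fδ)/sin δ ≈ 0.798.
p = a·p₁ + b·p₂ ≈ (0.150, 0.574, 0.805); φ = arcsin(p_z) ≈ 53.62°, λ = atan2(p_y, p_x) ≈ 75.35°.

≈ (53.6°N, 75.3°E)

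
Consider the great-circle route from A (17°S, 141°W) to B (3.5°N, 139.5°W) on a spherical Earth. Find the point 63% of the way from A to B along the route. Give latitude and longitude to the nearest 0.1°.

≈ (4.1°S, 140.0°W)

From cos δ = sin φ₁ sin φ₂ + cos φ₁ cos φ₂ cos Δλ, the central angle is δ ≈ 0.359 rad (20.6°).
Interpolate at f = 0.63 with slerp weights a = sin((1−f)δ)/sin δ ≈ 0.377, b = sin(fδ)/sin δ ≈ 0.638.
p = a·p₁ + b·p₂ ≈ (-0.765, -0.641, -0.071); φ = arcsin(p_z) ≈ -4.09°, λ = atan2(p_y, p_x) ≈ -140.04°.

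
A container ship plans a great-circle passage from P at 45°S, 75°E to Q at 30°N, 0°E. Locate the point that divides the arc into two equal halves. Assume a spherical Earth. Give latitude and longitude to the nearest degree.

≈ 9°S, 33°E

Convert each endpoint to a unit vector on the sphere (x = cos φ cos λ, y = cos φ sin λ, z = sin φ).
The central angle between the endpoints is δ = arccos(p₁·p₂) ≈ 1.767 rad (101.2°).
Interpolate at f = 1/2 with slerp weights a = sin((1−f)δ)/sin δ ≈ 0.788, b = sin(fδ)/sin δ ≈ 0.788.
p = a·p₁ + b·p₂ ≈ (0.827, 0.538, -0.163); φ = arcsin(p_z) ≈ -9.39°, λ = atan2(p_y, p_x) ≈ 33.07°.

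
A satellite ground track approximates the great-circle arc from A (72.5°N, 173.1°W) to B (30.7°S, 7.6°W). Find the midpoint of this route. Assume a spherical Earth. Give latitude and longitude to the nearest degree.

The haversine formula gives a central angle δ ≈ 2.400 rad (137.5°) between the endpoints.
Interpolate at f = 1/2 with slerp weights a = sin((1−f)δ)/sin δ ≈ 1.379, b = sin(fδ)/sin δ ≈ 1.379.
p = a·p₁ + b·p₂ ≈ (0.764, -0.207, 0.611); φ = arcsin(p_z) ≈ 37.69°, λ = atan2(p_y, p_x) ≈ -15.14°.

≈ (38°N, 15°W)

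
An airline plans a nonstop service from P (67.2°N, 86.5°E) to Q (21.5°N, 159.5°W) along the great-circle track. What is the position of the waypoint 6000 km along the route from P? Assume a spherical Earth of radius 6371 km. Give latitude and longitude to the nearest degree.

Convert each endpoint to a unit vector on the sphere (x = cos φ cos λ, y = cos φ sin λ, z = sin φ).
The central angle between the endpoints is δ = arccos(p₁·p₂) ≈ 1.378 rad (79.0°). The total great-circle distance is δ·R ≈ 1.378 × 6371 ≈ 8782 km, so the target fraction is f = 6000/8782 ≈ 0.683.
Interpolate at f ≈ 0.683 with slerp weights a = sin((1−f)δ)/sin δ ≈ 0.431, b = sin(fδ)/sin δ ≈ 0.824.
p = a·p₁ + b·p₂ ≈ (-0.708, -0.102, 0.699); φ = arcsin(p_z) ≈ 44.35°, λ = atan2(p_y, p_x) ≈ -171.82°.

≈ (44°N, 172°W)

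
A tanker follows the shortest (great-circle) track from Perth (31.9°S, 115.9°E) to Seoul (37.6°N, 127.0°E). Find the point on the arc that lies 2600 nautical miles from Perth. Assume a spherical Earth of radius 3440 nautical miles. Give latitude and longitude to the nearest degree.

From cos δ = sin φ₁ sin φ₂ + cos φ₁ cos φ₂ cos Δλ, the central angle is δ ≈ 1.226 rad (70.3°). The total great-circle distance is δ·R ≈ 1.226 × 3440 ≈ 4219 nmi, so the target fraction is f = 2600/4219 ≈ 0.616.
Interpolate at f ≈ 0.616 with slerp weights a = sin((1−f)δ)/sin δ ≈ 0.482, b = sin(fδ)/sin δ ≈ 0.729.
p = a·p₁ + b·p₂ ≈ (-0.526, 0.829, 0.190); φ = arcsin(p_z) ≈ 10.96°, λ = atan2(p_y, p_x) ≈ 122.40°.

≈ (11°N, 122°E)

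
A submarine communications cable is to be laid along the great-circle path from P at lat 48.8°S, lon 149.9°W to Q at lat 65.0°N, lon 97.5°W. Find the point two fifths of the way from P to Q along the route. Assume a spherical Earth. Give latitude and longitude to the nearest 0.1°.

Convert each endpoint to a unit vector on the sphere (x = cos φ cos λ, y = cos φ sin λ, z = sin φ).
The central angle between the endpoints is δ = arccos(p₁·p₂) ≈ 2.108 rad (120.8°).
Interpolate at f = 2/5 with slerp weights a = sin((1−f)δ)/sin δ ≈ 1.110, b = sin(fδ)/sin δ ≈ 0.870.
p = a·p₁ + b·p₂ ≈ (-0.681, -0.731, -0.047); φ = arcsin(p_z) ≈ -2.71°, λ = atan2(p_y, p_x) ≈ -132.95°.

≈ lat 2.7°S, lon 133.0°W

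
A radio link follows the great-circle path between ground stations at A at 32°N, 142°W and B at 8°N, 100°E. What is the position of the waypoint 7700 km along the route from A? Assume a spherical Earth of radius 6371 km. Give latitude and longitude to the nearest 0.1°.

The haversine formula gives a central angle δ ≈ 1.897 rad (108.7°) between the endpoints. The total great-circle distance is δ·R ≈ 1.897 × 6371 ≈ 12086 km, so the target fraction is f = 7700/12086 ≈ 0.637.
Interpolate at f ≈ 0.637 with slerp weights a = sin((1−f)δ)/sin δ ≈ 0.671, b = sin(fδ)/sin δ ≈ 0.987.
p = a·p₁ + b·p₂ ≈ (-0.618, 0.613, 0.493); φ = arcsin(p_z) ≈ 29.53°, λ = atan2(p_y, p_x) ≈ 135.25°.

≈ 29.5°N, 135.3°E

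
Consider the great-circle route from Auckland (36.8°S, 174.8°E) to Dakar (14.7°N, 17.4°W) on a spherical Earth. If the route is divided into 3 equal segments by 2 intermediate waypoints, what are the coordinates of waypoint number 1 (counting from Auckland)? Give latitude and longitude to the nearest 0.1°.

≈ (66.8°S, 107.7°W)

Write both endpoints as unit vectors p₁, p₂ with components (cos φ cos λ, cos φ sin λ, sin φ).
The central angle between the endpoints is δ = arccos(p₁·p₂) ≈ 2.712 rad (155.4°).
Interpolate at f = 1/3 with slerp weights a = sin((1−f)δ)/sin δ ≈ 2.333, b = sin(fδ)/sin δ ≈ 1.886.
p = a·p₁ + b·p₂ ≈ (-0.120, -0.376, -0.919); φ = arcsin(p_z) ≈ -66.75°, λ = atan2(p_y, p_x) ≈ -107.65°.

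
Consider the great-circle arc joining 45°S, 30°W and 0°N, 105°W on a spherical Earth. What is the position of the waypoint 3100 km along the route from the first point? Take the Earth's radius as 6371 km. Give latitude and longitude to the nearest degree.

Convert each endpoint to a unit vector on the sphere (x = cos φ cos λ, y = cos φ sin λ, z = sin φ).
The central angle between the endpoints is δ = arccos(p₁·p₂) ≈ 1.387 rad (79.5°). The total great-circle distance is δ·R ≈ 1.387 × 6371 ≈ 8835 km, so the target fraction is f = 3100/8835 ≈ 0.351.
Interpolate at f ≈ 0.351 with slerp weights a = sin((1−f)δ)/sin δ ≈ 0.797, b = sin(fδ)/sin δ ≈ 0.476.
p = a·p₁ + b·p₂ ≈ (0.365, -0.741, -0.563); φ = arcsin(p_z) ≈ -34.30°, λ = atan2(p_y, p_x) ≈ -63.79°.

≈ 34°S, 64°W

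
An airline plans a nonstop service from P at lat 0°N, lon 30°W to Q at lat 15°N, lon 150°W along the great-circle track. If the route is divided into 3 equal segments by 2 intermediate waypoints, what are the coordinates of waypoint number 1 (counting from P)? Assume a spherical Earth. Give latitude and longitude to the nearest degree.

≈ lat 11°N, lon 68°W

Write both endpoints as unit vectors p₁, p₂ with components (cos φ cos λ, cos φ sin λ, sin φ).
The central angle between the endpoints is δ = arccos(p₁·p₂) ≈ 2.075 rad (118.9°).
Interpolate at f = 1/3 with slerp weights a = sin((1−f)δ)/sin δ ≈ 1.122, b = sin(fδ)/sin δ ≈ 0.728.
p = a·p₁ + b·p₂ ≈ (0.362, -0.913, 0.189); φ = arcsin(p_z) ≈ 10.87°, λ = atan2(p_y, p_x) ≈ -68.35°.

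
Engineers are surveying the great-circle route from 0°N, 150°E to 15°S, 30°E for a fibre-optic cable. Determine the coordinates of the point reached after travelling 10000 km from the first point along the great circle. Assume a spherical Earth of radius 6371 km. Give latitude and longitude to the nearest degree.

Convert each endpoint to a unit vector on the sphere (x = cos φ cos λ, y = cos φ sin λ, z = sin φ).
The central angle between the endpoints is δ = arccos(p₁·p₂) ≈ 2.075 rad (118.9°). The total great-circle distance is δ·R ≈ 2.075 × 6371 ≈ 13219 km, so the target fraction is f = 10000/13219 ≈ 0.757.
Interpolate at f ≈ 0.757 with slerp weights a = sin((1−f)δ)/sin δ ≈ 0.553, b = sin(fδ)/sin δ ≈ 1.142.
p = a·p₁ + b·p₂ ≈ (0.477, 0.828, -0.296); φ = arcsin(p_z) ≈ -17.19°, λ = atan2(p_y, p_x) ≈ 60.07°.

≈ 17°S, 60°E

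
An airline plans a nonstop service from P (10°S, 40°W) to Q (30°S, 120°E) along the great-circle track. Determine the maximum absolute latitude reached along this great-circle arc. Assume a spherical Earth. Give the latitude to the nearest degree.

≈ 65°S

The great circle lies in the plane with unit normal n̂ = (p₁ × p₂)/|p₁ × p₂|.
Here n̂_z ≈ +0.417; the vertex latitude is φ_max = arccos|n̂_z| ≈ 65.4°.
Check via Clairaut: cos φ_max = |cos φ₁| · sin C = cos(10.0°)·sin(154.9°) ≈ 0.417, again giving ≈ 65.4°.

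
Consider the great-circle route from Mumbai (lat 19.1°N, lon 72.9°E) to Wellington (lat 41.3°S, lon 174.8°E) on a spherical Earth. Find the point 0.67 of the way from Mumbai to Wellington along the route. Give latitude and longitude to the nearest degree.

≈ lat 28°S, lon 133°E

Write both endpoints as unit vectors p₁, p₂ with components (cos φ cos λ, cos φ sin λ, sin φ).
The central angle between the endpoints is δ = arccos(p₁·p₂) ≈ 1.942 rad (111.2°).
Interpolate at f = 0.67 with slerp weights a = sin((1−f)δ)/sin δ ≈ 0.641, b = sin(fδ)/sin δ ≈ 1.034.
p = a·p₁ + b·p₂ ≈ (-0.595, 0.650, -0.473); φ = arcsin(p_z) ≈ -28.20°, λ = atan2(p_y, p_x) ≈ 132.51°.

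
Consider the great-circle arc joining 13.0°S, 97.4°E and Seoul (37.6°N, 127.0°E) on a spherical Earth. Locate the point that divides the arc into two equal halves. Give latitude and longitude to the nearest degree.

From cos δ = sin φ₁ sin φ₂ + cos φ₁ cos φ₂ cos Δλ, the central angle is δ ≈ 1.007 rad (57.7°).
Interpolate at f = 1/2 with slerp weights a = sin((1−f)δ)/sin δ ≈ 0.571, b = sin(fδ)/sin δ ≈ 0.571.
p = a·p₁ + b·p₂ ≈ (-0.344, 0.913, 0.220); φ = arcsin(p_z) ≈ 12.70°, λ = atan2(p_y, p_x) ≈ 110.64°.

≈ 13°N, 111°E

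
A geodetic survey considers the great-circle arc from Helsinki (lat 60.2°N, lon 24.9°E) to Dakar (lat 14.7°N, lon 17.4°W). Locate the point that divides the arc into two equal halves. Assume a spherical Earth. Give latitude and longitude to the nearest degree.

Write both endpoints as unit vectors p₁, p₂ with components (cos φ cos λ, cos φ sin λ, sin φ).
The central angle between the endpoints is δ = arccos(p₁·p₂) ≈ 0.957 rad (54.8°).
Interpolate at f = 1/2 with slerp weights a = sin((1−f)δ)/sin δ ≈ 0.563, b = sin(fδ)/sin δ ≈ 0.563.
p = a·p₁ + b·p₂ ≈ (0.774, -0.045, 0.632); φ = arcsin(p_z) ≈ 39.18°, λ = atan2(p_y, p_x) ≈ -3.33°.

≈ lat 39°N, lon 3°W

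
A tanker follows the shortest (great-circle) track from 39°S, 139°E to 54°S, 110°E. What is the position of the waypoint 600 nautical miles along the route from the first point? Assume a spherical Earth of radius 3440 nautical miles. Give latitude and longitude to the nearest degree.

≈ 46°S, 129°E

Convert each endpoint to a unit vector on the sphere (x = cos φ cos λ, y = cos φ sin λ, z = sin φ).
The central angle between the endpoints is δ = arccos(p₁·p₂) ≈ 0.431 rad (24.7°). The total great-circle distance is δ·R ≈ 0.431 × 3440 ≈ 1482 nmi, so the target fraction is f = 600/1482 ≈ 0.405.
Interpolate at f ≈ 0.405 with slerp weights a = sin((1−f)δ)/sin δ ≈ 0.607, b = sin(fδ)/sin δ ≈ 0.416.
p = a·p₁ + b·p₂ ≈ (-0.440, 0.539, -0.718); φ = arcsin(p_z) ≈ -45.92°, λ = atan2(p_y, p_x) ≈ 129.20°.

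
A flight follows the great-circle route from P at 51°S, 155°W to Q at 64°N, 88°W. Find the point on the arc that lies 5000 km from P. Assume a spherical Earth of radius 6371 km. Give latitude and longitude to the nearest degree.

≈ 9°S, 134°W

The haversine formula gives a central angle δ ≈ 2.203 rad (126.2°) between the endpoints. The total great-circle distance is δ·R ≈ 2.203 × 6371 ≈ 14034 km, so the target fraction is f = 5000/14034 ≈ 0.356.
Interpolate at f ≈ 0.356 with slerp weights a = sin((1−f)δ)/sin δ ≈ 1.225, b = sin(fδ)/sin δ ≈ 0.876.
p = a·p₁ + b·p₂ ≈ (-0.685, -0.709, -0.165); φ = arcsin(p_z) ≈ -9.48°, λ = atan2(p_y, p_x) ≈ -134.00°.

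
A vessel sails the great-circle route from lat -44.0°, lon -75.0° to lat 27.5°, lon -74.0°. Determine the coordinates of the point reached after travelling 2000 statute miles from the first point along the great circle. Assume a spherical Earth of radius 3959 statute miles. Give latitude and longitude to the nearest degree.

From cos δ = sin φ₁ sin φ₂ + cos φ₁ cos φ₂ cos Δλ, the central angle is δ ≈ 1.248 rad (71.5°). The total great-circle distance is δ·R ≈ 1.248 × 3959 ≈ 4941 mi, so the target fraction is f = 2000/4941 ≈ 0.405.
Interpolate at f ≈ 0.405 with slerp weights a = sin((1−f)δ)/sin δ ≈ 0.713, b = sin(fδ)/sin δ ≈ 0.510.
p = a·p₁ + b·p₂ ≈ (0.258, -0.931, -0.260); φ = arcsin(p_z) ≈ -15.06°, λ = atan2(p_y, p_x) ≈ -74.53°.

≈ lat -15°, lon -75°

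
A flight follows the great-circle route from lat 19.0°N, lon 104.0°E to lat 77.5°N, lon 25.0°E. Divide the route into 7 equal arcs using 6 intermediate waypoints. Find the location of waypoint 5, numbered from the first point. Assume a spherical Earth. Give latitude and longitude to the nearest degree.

≈ lat 66°N, lon 79°E

The haversine formula gives a central angle δ ≈ 1.206 rad (69.1°) between the endpoints.
Interpolate at f = 5/7 with slerp weights a = sin((1−f)δ)/sin δ ≈ 0.362, b = sin(fδ)/sin δ ≈ 0.812.
p = a·p₁ + b·p₂ ≈ (0.077, 0.406, 0.911); φ = arcsin(p_z) ≈ 65.60°, λ = atan2(p_y, p_x) ≈ 79.31°.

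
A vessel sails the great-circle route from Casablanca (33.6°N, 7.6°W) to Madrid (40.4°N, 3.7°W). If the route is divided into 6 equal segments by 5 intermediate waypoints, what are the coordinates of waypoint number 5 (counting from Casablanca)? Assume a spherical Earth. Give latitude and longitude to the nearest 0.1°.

From cos δ = sin φ₁ sin φ₂ + cos φ₁ cos φ₂ cos Δλ, the central angle is δ ≈ 0.131 rad (7.5°).
Interpolate at f = 5/6 with slerp weights a = sin((1−f)δ)/sin δ ≈ 0.167, b = sin(fδ)/sin δ ≈ 0.834.
p = a·p₁ + b·p₂ ≈ (0.772, -0.059, 0.633); φ = arcsin(p_z) ≈ 39.28°, λ = atan2(p_y, p_x) ≈ -4.40°.

≈ 39.3°N, 4.4°W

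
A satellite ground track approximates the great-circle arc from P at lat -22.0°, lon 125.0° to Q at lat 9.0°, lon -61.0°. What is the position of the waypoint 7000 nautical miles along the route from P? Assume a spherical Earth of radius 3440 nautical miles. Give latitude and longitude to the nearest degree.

≈ lat -36°, lon -83°

Convert each endpoint to a unit vector on the sphere (x = cos φ cos λ, y = cos φ sin λ, z = sin φ).
The central angle between the endpoints is δ = arccos(p₁·p₂) ≈ 2.893 rad (165.8°). The total great-circle distance is δ·R ≈ 2.893 × 3440 ≈ 9953 nmi, so the target fraction is f = 7000/9953 ≈ 0.703.
Interpolate at f ≈ 0.703 with slerp weights a = sin((1−f)δ)/sin δ ≈ 3.081, b = sin(fδ)/sin δ ≈ 3.640.
p = a·p₁ + b·p₂ ≈ (0.105, -0.805, -0.585); φ = arcsin(p_z) ≈ -35.78°, λ = atan2(p_y, p_x) ≈ -82.59°.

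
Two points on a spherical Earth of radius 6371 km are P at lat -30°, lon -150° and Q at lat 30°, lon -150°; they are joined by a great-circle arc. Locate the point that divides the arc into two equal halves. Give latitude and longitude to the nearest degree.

Convert each endpoint to a unit vector on the sphere (x = cos φ cos λ, y = cos φ sin λ, z = sin φ).
The central angle between the endpoints is δ = arccos(p₁·p₂) ≈ 1.047 rad (60.0°).
Interpolate at f = 1/2 with slerp weights a = sin((1−f)δ)/sin δ ≈ 0.577, b = sin(fδ)/sin δ ≈ 0.577.
p = a·p₁ + b·p₂ ≈ (-0.866, -0.500, 0.000); φ = arcsin(p_z) ≈ 0.00°, λ = atan2(p_y, p_x) ≈ -150.00°.

≈ lat 0°, lon -150°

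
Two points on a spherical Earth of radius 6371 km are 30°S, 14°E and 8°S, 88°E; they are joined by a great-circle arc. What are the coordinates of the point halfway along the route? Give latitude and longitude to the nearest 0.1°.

≈ 23.3°S, 53.9°E

Write both endpoints as unit vectors p₁, p₂ with components (cos φ cos λ, cos φ sin λ, sin φ).
The central angle between the endpoints is δ = arccos(p₁·p₂) ≈ 1.260 rad (72.2°).
Interpolate at f = 1/2 with slerp weights a = sin((1−f)δ)/sin δ ≈ 0.619, b = sin(fδ)/sin δ ≈ 0.619.
p = a·p₁ + b·p₂ ≈ (0.541, 0.742, -0.395); φ = arcsin(p_z) ≈ -23.30°, λ = atan2(p_y, p_x) ≈ 53.89°.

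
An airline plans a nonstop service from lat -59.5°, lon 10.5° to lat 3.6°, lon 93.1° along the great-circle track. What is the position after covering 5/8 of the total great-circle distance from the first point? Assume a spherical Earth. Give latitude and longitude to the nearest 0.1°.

≈ lat -25.1°, lon 75.2°

The haversine formula gives a central angle δ ≈ 1.560 rad (89.4°) between the endpoints.
Interpolate at f = 5/8 with slerp weights a = sin((1−f)δ)/sin δ ≈ 0.552, b = sin(fδ)/sin δ ≈ 0.828.
p = a·p₁ + b·p₂ ≈ (0.231, 0.876, -0.424); φ = arcsin(p_z) ≈ -25.07°, λ = atan2(p_y, p_x) ≈ 75.23°.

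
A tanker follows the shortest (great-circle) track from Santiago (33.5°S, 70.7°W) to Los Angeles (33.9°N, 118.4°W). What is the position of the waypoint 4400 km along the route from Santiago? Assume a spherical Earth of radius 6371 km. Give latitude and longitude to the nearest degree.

Convert each endpoint to a unit vector on the sphere (x = cos φ cos λ, y = cos φ sin λ, z = sin φ).
The central angle between the endpoints is δ = arccos(p₁·p₂) ≈ 1.412 rad (80.9°). The total great-circle distance is δ·R ≈ 1.412 × 6371 ≈ 8997 km, so the target fraction is f = 4400/8997 ≈ 0.489.
Interpolate at f ≈ 0.489 with slerp weights a = sin((1−f)δ)/sin δ ≈ 0.669, b = sin(fδ)/sin δ ≈ 0.645.
p = a·p₁ + b·p₂ ≈ (-0.070, -0.997, -0.009); φ = arcsin(p_z) ≈ -0.54°, λ = atan2(p_y, p_x) ≈ -94.03°.

≈ 1°S, 94°W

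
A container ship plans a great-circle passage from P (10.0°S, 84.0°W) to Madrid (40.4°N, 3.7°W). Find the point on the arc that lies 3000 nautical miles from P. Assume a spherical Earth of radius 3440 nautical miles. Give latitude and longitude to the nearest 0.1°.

The haversine formula gives a central angle δ ≈ 1.557 rad (89.2°) between the endpoints. The total great-circle distance is δ·R ≈ 1.557 × 3440 ≈ 5356 nmi, so the target fraction is f = 3000/5356 ≈ 0.560.
Interpolate at f ≈ 0.560 with slerp weights a = sin((1−f)δ)/sin δ ≈ 0.633, b = sin(fδ)/sin δ ≈ 0.766.
p = a·p₁ + b·p₂ ≈ (0.647, -0.657, 0.386); φ = arcsin(p_z) ≈ 22.73°, λ = atan2(p_y, p_x) ≈ -45.45°.

≈ (22.7°N, 45.4°W)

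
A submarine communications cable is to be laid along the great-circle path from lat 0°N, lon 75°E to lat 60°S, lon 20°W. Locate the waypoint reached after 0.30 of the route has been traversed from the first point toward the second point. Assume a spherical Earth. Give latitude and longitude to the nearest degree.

Convert each endpoint to a unit vector on the sphere (x = cos φ cos λ, y = cos φ sin λ, z = sin φ).
The central angle between the endpoints is δ = arccos(p₁·p₂) ≈ 1.614 rad (92.5°).
Interpolate at f = 0.30 with slerp weights a = sin((1−f)δ)/sin δ ≈ 0.905, b = sin(fδ)/sin δ ≈ 0.466.
p = a·p₁ + b·p₂ ≈ (0.453, 0.795, -0.404); φ = arcsin(p_z) ≈ -23.80°, λ = atan2(p_y, p_x) ≈ 60.30°.

≈ lat 24°S, lon 60°E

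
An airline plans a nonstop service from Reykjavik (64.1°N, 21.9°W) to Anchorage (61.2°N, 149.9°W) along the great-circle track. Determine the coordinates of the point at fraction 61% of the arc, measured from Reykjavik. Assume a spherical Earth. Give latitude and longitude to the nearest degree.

Convert each endpoint to a unit vector on the sphere (x = cos φ cos λ, y = cos φ sin λ, z = sin φ).
The central angle between the endpoints is δ = arccos(p₁·p₂) ≈ 0.852 rad (48.8°).
Interpolate at f = 0.61 with slerp weights a = sin((1−f)δ)/sin δ ≈ 0.433, b = sin(fδ)/sin δ ≈ 0.660.
p = a·p₁ + b·p₂ ≈ (-0.099, -0.230, 0.968); φ = arcsin(p_z) ≈ 75.49°, λ = atan2(p_y, p_x) ≈ -113.36°.

≈ 75°N, 113°W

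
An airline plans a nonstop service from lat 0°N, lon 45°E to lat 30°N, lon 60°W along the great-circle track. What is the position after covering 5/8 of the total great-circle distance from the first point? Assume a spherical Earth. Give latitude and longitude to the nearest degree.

≈ lat 28°N, lon 16°W

Write both endpoints as unit vectors p₁, p₂ with components (cos φ cos λ, cos φ sin λ, sin φ).
The central angle between the endpoints is δ = arccos(p₁·p₂) ≈ 1.797 rad (103.0°).
Interpolate at f = 5/8 with slerp weights a = sin((1−f)δ)/sin δ ≈ 0.640, b = sin(fδ)/sin δ ≈ 0.925.
p = a·p₁ + b·p₂ ≈ (0.853, -0.241, 0.462); φ = arcsin(p_z) ≈ 27.55°, λ = atan2(p_y, p_x) ≈ -15.77°.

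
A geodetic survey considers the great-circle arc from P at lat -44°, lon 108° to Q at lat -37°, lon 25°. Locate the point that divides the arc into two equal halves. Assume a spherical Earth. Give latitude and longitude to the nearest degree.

≈ lat -49°, lon 64°

The haversine formula gives a central angle δ ≈ 1.061 rad (60.8°) between the endpoints.
Interpolate at f = 1/2 with slerp weights a = sin((1−f)δ)/sin δ ≈ 0.580, b = sin(fδ)/sin δ ≈ 0.580.
p = a·p₁ + b·p₂ ≈ (0.291, 0.592, -0.752); φ = arcsin(p_z) ≈ -48.72°, λ = atan2(p_y, p_x) ≈ 63.85°.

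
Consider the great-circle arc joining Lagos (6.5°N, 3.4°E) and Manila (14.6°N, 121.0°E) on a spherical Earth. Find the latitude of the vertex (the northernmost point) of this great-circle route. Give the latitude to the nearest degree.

≈ 20°N

The great circle lies in the plane with unit normal n̂ = (p₁ × p₂)/|p₁ × p₂|.
Here n̂_z ≈ +0.937; the vertex latitude is φ_max = arccos|n̂_z| ≈ 20.4°.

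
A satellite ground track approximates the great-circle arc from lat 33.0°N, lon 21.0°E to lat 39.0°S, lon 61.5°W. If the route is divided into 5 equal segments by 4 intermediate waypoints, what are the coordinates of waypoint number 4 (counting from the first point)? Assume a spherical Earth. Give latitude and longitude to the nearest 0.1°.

≈ lat 26.5°S, lon 41.4°W

Write both endpoints as unit vectors p₁, p₂ with components (cos φ cos λ, cos φ sin λ, sin φ).
The central angle between the endpoints is δ = arccos(p₁·p₂) ≈ 1.831 rad (104.9°).
Interpolate at f = 4/5 with slerp weights a = sin((1−f)δ)/sin δ ≈ 0.371, b = sin(fδ)/sin δ ≈ 1.029.
p = a·p₁ + b·p₂ ≈ (0.672, -0.591, -0.446); φ = arcsin(p_z) ≈ -26.47°, λ = atan2(p_y, p_x) ≈ -41.36°.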